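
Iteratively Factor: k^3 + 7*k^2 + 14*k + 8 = (k + 2)*(k^2 + 5*k + 4) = (k + 1)*(k + 2)*(k + 4)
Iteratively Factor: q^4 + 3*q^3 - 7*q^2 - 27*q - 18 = (q + 3)*(q^3 - 7*q - 6) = (q - 3)*(q + 3)*(q^2 + 3*q + 2) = (q - 3)*(q + 2)*(q + 3)*(q + 1)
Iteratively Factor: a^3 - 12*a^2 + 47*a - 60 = (a - 3)*(a^2 - 9*a + 20) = (a - 4)*(a - 3)*(a - 5)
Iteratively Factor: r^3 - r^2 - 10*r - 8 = (r + 2)*(r^2 - 3*r - 4) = (r + 1)*(r + 2)*(r - 4)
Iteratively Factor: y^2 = (y)*(y)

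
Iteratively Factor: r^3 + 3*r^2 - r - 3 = (r - 1)*(r^2 + 4*r + 3) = (r - 1)*(r + 1)*(r + 3)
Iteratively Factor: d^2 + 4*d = (d + 4)*(d)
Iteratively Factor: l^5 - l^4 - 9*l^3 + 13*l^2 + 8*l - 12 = (l - 1)*(l^4 - 9*l^2 + 4*l + 12) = (l - 1)*(l + 1)*(l^3 - l^2 - 8*l + 12) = (l - 2)*(l - 1)*(l + 1)*(l^2 + l - 6) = (l - 2)*(l - 1)*(l + 1)*(l + 3)*(l - 2)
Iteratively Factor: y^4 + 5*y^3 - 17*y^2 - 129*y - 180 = (y + 3)*(y^3 + 2*y^2 - 23*y - 60) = (y + 3)^2*(y^2 - y - 20) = (y - 5)*(y + 3)^2*(y + 4)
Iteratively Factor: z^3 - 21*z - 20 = (z - 5)*(z^2 + 5*z + 4) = (z - 5)*(z + 4)*(z + 1)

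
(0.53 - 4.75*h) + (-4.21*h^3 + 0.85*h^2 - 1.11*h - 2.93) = -4.21*h^3 + 0.85*h^2 - 5.86*h - 2.4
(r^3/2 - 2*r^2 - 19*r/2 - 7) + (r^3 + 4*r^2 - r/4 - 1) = 3*r^3/2 + 2*r^2 - 39*r/4 - 8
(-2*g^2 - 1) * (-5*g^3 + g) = 10*g^5 + 3*g^3 - g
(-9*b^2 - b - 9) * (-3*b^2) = 27*b^4 + 3*b^3 + 27*b^2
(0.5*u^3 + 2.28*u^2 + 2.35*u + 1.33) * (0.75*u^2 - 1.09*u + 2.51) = 0.375*u^5 + 1.165*u^4 + 0.5323*u^3 + 4.1588*u^2 + 4.4488*u + 3.3383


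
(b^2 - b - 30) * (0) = 0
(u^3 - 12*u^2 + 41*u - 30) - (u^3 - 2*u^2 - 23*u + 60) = -10*u^2 + 64*u - 90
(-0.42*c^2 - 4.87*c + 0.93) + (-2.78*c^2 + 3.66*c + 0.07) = -3.2*c^2 - 1.21*c + 1.0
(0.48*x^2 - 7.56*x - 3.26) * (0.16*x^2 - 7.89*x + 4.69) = 0.0768*x^4 - 4.9968*x^3 + 61.378*x^2 - 9.73500000000001*x - 15.2894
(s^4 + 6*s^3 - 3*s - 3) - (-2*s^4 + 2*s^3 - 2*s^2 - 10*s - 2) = 3*s^4 + 4*s^3 + 2*s^2 + 7*s - 1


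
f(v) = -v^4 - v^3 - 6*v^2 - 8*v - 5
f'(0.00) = -8.00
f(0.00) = -5.00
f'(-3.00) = 109.00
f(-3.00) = -89.00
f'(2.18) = -89.86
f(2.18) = -83.90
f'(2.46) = -115.22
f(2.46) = -112.50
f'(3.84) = -324.81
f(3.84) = -398.25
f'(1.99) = -75.28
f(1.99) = -68.24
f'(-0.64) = -0.50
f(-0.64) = -2.24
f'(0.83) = -22.31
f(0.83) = -16.82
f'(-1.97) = 34.58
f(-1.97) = -19.94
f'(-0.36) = -3.88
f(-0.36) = -2.87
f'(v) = -4*v^3 - 3*v^2 - 12*v - 8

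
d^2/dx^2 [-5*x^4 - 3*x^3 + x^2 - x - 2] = -60*x^2 - 18*x + 2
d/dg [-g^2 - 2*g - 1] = -2*g - 2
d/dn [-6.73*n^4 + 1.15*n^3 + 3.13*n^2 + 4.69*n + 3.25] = -26.92*n^3 + 3.45*n^2 + 6.26*n + 4.69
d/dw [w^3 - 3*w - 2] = 3*w^2 - 3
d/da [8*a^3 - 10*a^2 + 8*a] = 24*a^2 - 20*a + 8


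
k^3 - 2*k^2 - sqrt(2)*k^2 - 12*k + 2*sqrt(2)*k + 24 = (k - 2)*(k - 3*sqrt(2))*(k + 2*sqrt(2))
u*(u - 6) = u^2 - 6*u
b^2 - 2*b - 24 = (b - 6)*(b + 4)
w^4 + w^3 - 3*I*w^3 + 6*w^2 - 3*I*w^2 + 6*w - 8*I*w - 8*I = (w + 1)*(w - 4*I)*(w - I)*(w + 2*I)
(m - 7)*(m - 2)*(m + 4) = m^3 - 5*m^2 - 22*m + 56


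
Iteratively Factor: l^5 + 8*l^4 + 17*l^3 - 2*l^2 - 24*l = (l - 1)*(l^4 + 9*l^3 + 26*l^2 + 24*l) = l*(l - 1)*(l^3 + 9*l^2 + 26*l + 24) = l*(l - 1)*(l + 2)*(l^2 + 7*l + 12) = l*(l - 1)*(l + 2)*(l + 3)*(l + 4)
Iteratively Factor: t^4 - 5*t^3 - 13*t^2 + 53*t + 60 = (t + 1)*(t^3 - 6*t^2 - 7*t + 60) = (t - 4)*(t + 1)*(t^2 - 2*t - 15) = (t - 5)*(t - 4)*(t + 1)*(t + 3)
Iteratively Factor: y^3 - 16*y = (y - 4)*(y^2 + 4*y) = (y - 4)*(y + 4)*(y)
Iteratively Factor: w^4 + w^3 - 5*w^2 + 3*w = (w + 3)*(w^3 - 2*w^2 + w) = (w - 1)*(w + 3)*(w^2 - w) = (w - 1)^2*(w + 3)*(w)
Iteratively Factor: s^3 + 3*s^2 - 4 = (s + 2)*(s^2 + s - 2) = (s + 2)^2*(s - 1)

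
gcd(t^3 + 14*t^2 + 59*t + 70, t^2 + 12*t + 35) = t^2 + 12*t + 35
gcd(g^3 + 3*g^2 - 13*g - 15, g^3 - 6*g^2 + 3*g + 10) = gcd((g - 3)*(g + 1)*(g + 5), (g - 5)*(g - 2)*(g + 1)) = g + 1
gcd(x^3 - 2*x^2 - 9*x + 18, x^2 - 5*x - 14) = 1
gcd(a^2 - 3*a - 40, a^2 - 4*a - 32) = a - 8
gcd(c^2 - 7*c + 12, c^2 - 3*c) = c - 3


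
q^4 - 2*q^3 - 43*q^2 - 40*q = q*(q - 8)*(q + 1)*(q + 5)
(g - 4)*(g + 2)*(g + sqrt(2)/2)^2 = g^4 - 2*g^3 + sqrt(2)*g^3 - 15*g^2/2 - 2*sqrt(2)*g^2 - 8*sqrt(2)*g - g - 4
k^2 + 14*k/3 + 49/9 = (k + 7/3)^2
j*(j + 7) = j^2 + 7*j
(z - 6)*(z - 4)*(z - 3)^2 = z^4 - 16*z^3 + 93*z^2 - 234*z + 216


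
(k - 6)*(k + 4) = k^2 - 2*k - 24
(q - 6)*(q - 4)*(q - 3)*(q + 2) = q^4 - 11*q^3 + 28*q^2 + 36*q - 144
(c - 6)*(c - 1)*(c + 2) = c^3 - 5*c^2 - 8*c + 12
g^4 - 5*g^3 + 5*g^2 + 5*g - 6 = (g - 3)*(g - 2)*(g - 1)*(g + 1)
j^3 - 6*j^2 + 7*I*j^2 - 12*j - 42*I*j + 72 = (j - 6)*(j + 3*I)*(j + 4*I)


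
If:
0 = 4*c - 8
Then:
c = 2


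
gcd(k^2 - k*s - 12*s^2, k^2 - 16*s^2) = -k + 4*s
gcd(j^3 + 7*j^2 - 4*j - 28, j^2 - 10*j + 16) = j - 2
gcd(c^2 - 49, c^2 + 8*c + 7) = c + 7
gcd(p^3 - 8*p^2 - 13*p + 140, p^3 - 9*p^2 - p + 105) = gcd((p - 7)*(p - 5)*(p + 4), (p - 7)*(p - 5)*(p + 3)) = p^2 - 12*p + 35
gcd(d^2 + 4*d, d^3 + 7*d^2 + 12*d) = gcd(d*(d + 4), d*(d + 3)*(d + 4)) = d^2 + 4*d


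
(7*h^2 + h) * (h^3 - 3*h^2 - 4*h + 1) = 7*h^5 - 20*h^4 - 31*h^3 + 3*h^2 + h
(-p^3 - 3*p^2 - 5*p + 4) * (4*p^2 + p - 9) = -4*p^5 - 13*p^4 - 14*p^3 + 38*p^2 + 49*p - 36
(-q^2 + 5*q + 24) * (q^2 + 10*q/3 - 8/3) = -q^4 + 5*q^3/3 + 130*q^2/3 + 200*q/3 - 64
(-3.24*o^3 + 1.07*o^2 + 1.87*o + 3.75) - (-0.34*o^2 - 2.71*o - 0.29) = -3.24*o^3 + 1.41*o^2 + 4.58*o + 4.04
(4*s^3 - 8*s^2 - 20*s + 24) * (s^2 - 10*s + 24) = 4*s^5 - 48*s^4 + 156*s^3 + 32*s^2 - 720*s + 576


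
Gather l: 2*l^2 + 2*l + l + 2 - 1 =2*l^2 + 3*l + 1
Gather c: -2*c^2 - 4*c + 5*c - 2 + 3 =-2*c^2 + c + 1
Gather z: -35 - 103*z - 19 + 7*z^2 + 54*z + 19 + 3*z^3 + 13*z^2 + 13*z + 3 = 3*z^3 + 20*z^2 - 36*z - 32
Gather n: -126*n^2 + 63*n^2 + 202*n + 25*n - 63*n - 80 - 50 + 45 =-63*n^2 + 164*n - 85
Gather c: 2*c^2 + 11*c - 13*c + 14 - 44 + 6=2*c^2 - 2*c - 24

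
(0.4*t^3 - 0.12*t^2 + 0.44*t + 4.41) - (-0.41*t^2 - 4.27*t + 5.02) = 0.4*t^3 + 0.29*t^2 + 4.71*t - 0.609999999999999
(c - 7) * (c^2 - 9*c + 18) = c^3 - 16*c^2 + 81*c - 126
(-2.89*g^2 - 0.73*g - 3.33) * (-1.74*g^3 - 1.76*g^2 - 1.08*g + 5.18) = 5.0286*g^5 + 6.3566*g^4 + 10.2002*g^3 - 8.321*g^2 - 0.184999999999999*g - 17.2494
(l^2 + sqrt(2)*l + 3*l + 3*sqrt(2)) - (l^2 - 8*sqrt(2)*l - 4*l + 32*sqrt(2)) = 7*l + 9*sqrt(2)*l - 29*sqrt(2)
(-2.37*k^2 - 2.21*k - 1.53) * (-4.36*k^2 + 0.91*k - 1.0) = 10.3332*k^4 + 7.4789*k^3 + 7.0297*k^2 + 0.8177*k + 1.53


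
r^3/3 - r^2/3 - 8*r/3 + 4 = (r/3 + 1)*(r - 2)^2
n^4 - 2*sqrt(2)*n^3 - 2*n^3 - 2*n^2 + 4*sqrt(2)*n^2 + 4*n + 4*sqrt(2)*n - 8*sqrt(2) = (n - 2)*(n - 2*sqrt(2))*(n - sqrt(2))*(n + sqrt(2))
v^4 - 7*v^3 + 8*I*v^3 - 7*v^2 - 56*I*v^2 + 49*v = v*(v - 7)*(v + I)*(v + 7*I)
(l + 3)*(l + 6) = l^2 + 9*l + 18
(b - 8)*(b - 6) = b^2 - 14*b + 48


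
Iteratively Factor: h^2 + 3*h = (h)*(h + 3)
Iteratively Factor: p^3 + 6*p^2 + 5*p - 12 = (p + 3)*(p^2 + 3*p - 4) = (p - 1)*(p + 3)*(p + 4)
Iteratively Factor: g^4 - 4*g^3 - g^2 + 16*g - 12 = (g - 3)*(g^3 - g^2 - 4*g + 4) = (g - 3)*(g - 1)*(g^2 - 4) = (g - 3)*(g - 2)*(g - 1)*(g + 2)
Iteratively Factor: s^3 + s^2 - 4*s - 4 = (s - 2)*(s^2 + 3*s + 2) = (s - 2)*(s + 2)*(s + 1)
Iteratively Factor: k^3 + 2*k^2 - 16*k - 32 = (k - 4)*(k^2 + 6*k + 8) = (k - 4)*(k + 2)*(k + 4)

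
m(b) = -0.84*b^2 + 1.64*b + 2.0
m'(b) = 1.64 - 1.68*b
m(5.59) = -15.08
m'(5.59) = -7.75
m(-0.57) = 0.79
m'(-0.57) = 2.60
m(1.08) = 2.79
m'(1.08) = -0.17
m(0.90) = 2.80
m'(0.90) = 0.13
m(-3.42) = -13.43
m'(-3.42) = 7.39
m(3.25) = -1.54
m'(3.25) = -3.82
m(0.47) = 2.59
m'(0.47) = 0.85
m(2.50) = 0.85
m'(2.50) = -2.56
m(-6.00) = -38.08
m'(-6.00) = 11.72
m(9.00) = -51.28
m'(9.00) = -13.48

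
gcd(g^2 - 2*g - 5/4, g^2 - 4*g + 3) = 1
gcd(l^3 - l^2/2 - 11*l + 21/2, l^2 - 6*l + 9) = l - 3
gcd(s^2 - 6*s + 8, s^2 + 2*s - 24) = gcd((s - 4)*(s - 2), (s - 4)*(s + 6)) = s - 4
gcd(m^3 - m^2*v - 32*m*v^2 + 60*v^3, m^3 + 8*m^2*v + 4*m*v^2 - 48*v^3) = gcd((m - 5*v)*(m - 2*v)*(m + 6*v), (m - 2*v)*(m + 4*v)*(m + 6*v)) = -m^2 - 4*m*v + 12*v^2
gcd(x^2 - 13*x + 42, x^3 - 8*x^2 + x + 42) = x - 7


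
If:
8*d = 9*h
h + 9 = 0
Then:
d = -81/8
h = -9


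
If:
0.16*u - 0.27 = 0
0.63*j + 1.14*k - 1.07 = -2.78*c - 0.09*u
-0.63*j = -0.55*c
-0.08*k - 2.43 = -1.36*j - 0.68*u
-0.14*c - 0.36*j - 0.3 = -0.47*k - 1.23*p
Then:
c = 0.95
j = 0.83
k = -1.96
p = 1.34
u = 1.69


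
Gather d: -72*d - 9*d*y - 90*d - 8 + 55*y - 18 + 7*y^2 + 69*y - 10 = d*(-9*y - 162) + 7*y^2 + 124*y - 36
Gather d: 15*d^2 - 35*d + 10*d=15*d^2 - 25*d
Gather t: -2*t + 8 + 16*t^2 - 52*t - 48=16*t^2 - 54*t - 40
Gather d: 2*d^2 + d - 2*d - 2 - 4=2*d^2 - d - 6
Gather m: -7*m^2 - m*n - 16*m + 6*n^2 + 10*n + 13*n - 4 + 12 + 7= -7*m^2 + m*(-n - 16) + 6*n^2 + 23*n + 15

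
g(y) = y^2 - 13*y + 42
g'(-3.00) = -19.00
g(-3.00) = 90.00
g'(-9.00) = -31.00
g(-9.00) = 240.00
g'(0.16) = -12.68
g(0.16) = 39.95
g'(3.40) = -6.20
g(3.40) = 9.36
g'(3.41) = -6.18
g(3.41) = 9.30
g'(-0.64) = -14.28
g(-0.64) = 50.73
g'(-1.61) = -16.22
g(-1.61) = 65.52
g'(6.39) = -0.22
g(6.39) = -0.24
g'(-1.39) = -15.78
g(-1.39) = 62.00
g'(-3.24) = -19.48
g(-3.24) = 94.62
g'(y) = 2*y - 13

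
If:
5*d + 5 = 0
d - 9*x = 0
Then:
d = -1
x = -1/9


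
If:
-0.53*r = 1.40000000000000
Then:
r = -2.64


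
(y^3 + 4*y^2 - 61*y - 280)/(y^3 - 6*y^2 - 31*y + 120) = (y + 7)/(y - 3)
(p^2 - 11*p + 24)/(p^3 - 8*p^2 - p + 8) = (p - 3)/(p^2 - 1)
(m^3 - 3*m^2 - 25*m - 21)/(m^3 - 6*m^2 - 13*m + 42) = (m + 1)/(m - 2)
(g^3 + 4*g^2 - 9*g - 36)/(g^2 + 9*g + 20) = (g^2 - 9)/(g + 5)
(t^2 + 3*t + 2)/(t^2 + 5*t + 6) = (t + 1)/(t + 3)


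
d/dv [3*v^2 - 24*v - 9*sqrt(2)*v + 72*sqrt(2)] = 6*v - 24 - 9*sqrt(2)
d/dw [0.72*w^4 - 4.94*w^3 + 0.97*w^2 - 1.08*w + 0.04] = 2.88*w^3 - 14.82*w^2 + 1.94*w - 1.08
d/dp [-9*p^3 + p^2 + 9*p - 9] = -27*p^2 + 2*p + 9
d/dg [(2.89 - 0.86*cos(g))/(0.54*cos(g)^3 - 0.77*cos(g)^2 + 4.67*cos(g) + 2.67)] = (-0.9288*cos(g)^3 + 5.344*cos(g)^2 - 4.4506*cos(g) + 15.7925)*sin(g)/(0.2916*cos(g)^6 - 0.8316*cos(g)^5 + 5.6365*cos(g)^4 - 4.3082*cos(g)^3 + 17.6971*cos(g)^2 + 24.9378*cos(g) + 7.1289)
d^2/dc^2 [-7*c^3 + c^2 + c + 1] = 2 - 42*c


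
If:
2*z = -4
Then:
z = -2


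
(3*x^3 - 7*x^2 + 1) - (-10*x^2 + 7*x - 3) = 3*x^3 + 3*x^2 - 7*x + 4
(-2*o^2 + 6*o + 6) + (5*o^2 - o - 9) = 3*o^2 + 5*o - 3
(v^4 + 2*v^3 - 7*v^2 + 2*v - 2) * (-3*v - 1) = -3*v^5 - 7*v^4 + 19*v^3 + v^2 + 4*v + 2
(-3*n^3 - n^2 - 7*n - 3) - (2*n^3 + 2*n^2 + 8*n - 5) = -5*n^3 - 3*n^2 - 15*n + 2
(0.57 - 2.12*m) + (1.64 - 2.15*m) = 2.21 - 4.27*m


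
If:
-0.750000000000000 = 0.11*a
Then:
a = -6.82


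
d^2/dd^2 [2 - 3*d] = 0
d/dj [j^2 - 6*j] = 2*j - 6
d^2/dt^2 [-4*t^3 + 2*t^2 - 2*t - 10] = 4 - 24*t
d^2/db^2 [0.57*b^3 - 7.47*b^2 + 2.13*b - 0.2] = 3.42*b - 14.94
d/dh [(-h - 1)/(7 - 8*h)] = -15/(8*h - 7)^2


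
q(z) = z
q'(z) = 1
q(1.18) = 1.18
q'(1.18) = 1.00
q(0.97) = 0.97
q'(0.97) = 1.00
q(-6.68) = -6.68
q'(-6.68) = 1.00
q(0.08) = 0.08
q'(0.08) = 1.00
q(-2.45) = -2.45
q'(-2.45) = 1.00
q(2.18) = 2.18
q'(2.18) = 1.00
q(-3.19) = -3.19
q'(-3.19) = 1.00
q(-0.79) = -0.79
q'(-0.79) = 1.00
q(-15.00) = -15.00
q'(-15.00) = 1.00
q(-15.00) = -15.00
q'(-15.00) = 1.00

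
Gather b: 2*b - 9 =2*b - 9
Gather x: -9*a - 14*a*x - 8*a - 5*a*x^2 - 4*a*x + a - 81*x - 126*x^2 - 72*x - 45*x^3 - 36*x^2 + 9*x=-16*a - 45*x^3 + x^2*(-5*a - 162) + x*(-18*a - 144)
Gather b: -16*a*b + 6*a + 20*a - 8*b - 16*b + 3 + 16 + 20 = 26*a + b*(-16*a - 24) + 39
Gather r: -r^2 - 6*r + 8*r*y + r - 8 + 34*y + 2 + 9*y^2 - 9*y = -r^2 + r*(8*y - 5) + 9*y^2 + 25*y - 6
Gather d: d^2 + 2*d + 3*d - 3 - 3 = d^2 + 5*d - 6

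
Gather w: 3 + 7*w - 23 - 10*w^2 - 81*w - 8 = -10*w^2 - 74*w - 28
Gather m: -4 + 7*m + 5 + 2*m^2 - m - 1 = 2*m^2 + 6*m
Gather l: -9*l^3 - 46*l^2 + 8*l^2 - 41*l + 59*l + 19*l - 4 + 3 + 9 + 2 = -9*l^3 - 38*l^2 + 37*l + 10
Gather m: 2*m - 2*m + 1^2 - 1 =0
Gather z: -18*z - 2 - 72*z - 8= -90*z - 10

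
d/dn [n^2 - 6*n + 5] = 2*n - 6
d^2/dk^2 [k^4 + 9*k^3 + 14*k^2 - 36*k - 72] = 12*k^2 + 54*k + 28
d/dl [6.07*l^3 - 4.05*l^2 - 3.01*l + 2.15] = 18.21*l^2 - 8.1*l - 3.01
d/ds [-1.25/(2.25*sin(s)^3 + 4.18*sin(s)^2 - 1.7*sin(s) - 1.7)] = (8.4375*sin(s)^2 + 10.45*sin(s) - 2.125)*cos(s)/(2.25*sin(s)^3 + 4.18*sin(s)^2 - 1.7*sin(s) - 1.7)^2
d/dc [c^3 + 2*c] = 3*c^2 + 2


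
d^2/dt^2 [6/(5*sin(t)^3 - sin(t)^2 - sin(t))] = 6*(-225*sin(t)^3 + 55*sin(t)^2 + 306*sin(t) - 83 - 25/sin(t) + 6/sin(t)^2 + 2/sin(t)^3)/(5*sin(t)^2 - sin(t) - 1)^3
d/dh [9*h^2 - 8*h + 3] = 18*h - 8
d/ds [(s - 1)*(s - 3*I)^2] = (s - 3*I)*(3*s - 2 - 3*I)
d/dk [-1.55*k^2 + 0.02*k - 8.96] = 0.02 - 3.1*k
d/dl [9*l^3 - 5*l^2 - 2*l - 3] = 27*l^2 - 10*l - 2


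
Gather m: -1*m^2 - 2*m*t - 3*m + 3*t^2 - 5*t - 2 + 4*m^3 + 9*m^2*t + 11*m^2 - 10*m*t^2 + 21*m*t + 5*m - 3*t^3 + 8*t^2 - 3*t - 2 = 4*m^3 + m^2*(9*t + 10) + m*(-10*t^2 + 19*t + 2) - 3*t^3 + 11*t^2 - 8*t - 4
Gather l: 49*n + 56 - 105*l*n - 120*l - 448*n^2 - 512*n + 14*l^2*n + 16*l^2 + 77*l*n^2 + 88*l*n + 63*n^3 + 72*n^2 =l^2*(14*n + 16) + l*(77*n^2 - 17*n - 120) + 63*n^3 - 376*n^2 - 463*n + 56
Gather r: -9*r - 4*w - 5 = -9*r - 4*w - 5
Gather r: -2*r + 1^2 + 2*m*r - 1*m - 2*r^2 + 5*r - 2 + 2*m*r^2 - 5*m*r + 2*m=m + r^2*(2*m - 2) + r*(3 - 3*m) - 1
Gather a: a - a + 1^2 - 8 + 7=0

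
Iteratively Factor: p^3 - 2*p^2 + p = (p - 1)*(p^2 - p) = p*(p - 1)*(p - 1)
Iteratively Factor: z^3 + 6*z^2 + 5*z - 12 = (z + 3)*(z^2 + 3*z - 4) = (z + 3)*(z + 4)*(z - 1)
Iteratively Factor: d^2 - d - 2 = (d - 2)*(d + 1)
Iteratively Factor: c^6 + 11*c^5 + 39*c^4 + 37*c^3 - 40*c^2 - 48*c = (c + 1)*(c^5 + 10*c^4 + 29*c^3 + 8*c^2 - 48*c) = (c - 1)*(c + 1)*(c^4 + 11*c^3 + 40*c^2 + 48*c) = c*(c - 1)*(c + 1)*(c^3 + 11*c^2 + 40*c + 48) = c*(c - 1)*(c + 1)*(c + 4)*(c^2 + 7*c + 12) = c*(c - 1)*(c + 1)*(c + 3)*(c + 4)*(c + 4)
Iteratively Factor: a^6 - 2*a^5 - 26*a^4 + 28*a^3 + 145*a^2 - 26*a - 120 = (a - 3)*(a^5 + a^4 - 23*a^3 - 41*a^2 + 22*a + 40) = (a - 3)*(a + 4)*(a^4 - 3*a^3 - 11*a^2 + 3*a + 10) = (a - 3)*(a + 1)*(a + 4)*(a^3 - 4*a^2 - 7*a + 10) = (a - 3)*(a + 1)*(a + 2)*(a + 4)*(a^2 - 6*a + 5) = (a - 3)*(a - 1)*(a + 1)*(a + 2)*(a + 4)*(a - 5)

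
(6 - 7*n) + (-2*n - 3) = 3 - 9*n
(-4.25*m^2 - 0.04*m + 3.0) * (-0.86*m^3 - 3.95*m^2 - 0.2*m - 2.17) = 3.655*m^5 + 16.8219*m^4 - 1.572*m^3 - 2.6195*m^2 - 0.5132*m - 6.51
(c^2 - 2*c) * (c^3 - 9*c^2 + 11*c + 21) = c^5 - 11*c^4 + 29*c^3 - c^2 - 42*c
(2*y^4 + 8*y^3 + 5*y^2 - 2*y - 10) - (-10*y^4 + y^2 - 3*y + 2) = 12*y^4 + 8*y^3 + 4*y^2 + y - 12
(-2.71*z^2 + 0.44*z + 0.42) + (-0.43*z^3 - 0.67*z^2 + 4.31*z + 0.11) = -0.43*z^3 - 3.38*z^2 + 4.75*z + 0.53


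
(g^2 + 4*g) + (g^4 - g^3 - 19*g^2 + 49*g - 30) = g^4 - g^3 - 18*g^2 + 53*g - 30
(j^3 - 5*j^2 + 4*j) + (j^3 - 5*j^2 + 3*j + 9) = 2*j^3 - 10*j^2 + 7*j + 9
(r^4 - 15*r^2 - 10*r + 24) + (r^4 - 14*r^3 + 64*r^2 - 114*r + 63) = 2*r^4 - 14*r^3 + 49*r^2 - 124*r + 87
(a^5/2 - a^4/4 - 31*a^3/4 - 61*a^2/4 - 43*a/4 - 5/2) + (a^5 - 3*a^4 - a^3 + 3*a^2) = 3*a^5/2 - 13*a^4/4 - 35*a^3/4 - 49*a^2/4 - 43*a/4 - 5/2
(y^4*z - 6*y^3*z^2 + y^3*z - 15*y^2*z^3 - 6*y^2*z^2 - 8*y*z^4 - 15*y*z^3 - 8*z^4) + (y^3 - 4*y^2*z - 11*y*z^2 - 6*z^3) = y^4*z - 6*y^3*z^2 + y^3*z + y^3 - 15*y^2*z^3 - 6*y^2*z^2 - 4*y^2*z - 8*y*z^4 - 15*y*z^3 - 11*y*z^2 - 8*z^4 - 6*z^3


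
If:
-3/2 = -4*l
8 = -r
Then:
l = 3/8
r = -8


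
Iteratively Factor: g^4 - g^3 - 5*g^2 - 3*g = (g - 3)*(g^3 + 2*g^2 + g) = (g - 3)*(g + 1)*(g^2 + g) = (g - 3)*(g + 1)^2*(g)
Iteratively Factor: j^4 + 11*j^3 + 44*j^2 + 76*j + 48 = (j + 2)*(j^3 + 9*j^2 + 26*j + 24) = (j + 2)*(j + 4)*(j^2 + 5*j + 6) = (j + 2)^2*(j + 4)*(j + 3)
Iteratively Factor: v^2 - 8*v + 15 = (v - 3)*(v - 5)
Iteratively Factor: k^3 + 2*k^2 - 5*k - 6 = (k - 2)*(k^2 + 4*k + 3) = (k - 2)*(k + 3)*(k + 1)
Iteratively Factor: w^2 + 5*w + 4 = (w + 1)*(w + 4)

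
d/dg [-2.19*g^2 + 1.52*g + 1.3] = 1.52 - 4.38*g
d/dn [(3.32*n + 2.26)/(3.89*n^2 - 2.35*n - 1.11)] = (-12.9148*n^2 - 17.5828*n + 1.6258)/(15.1321*n^4 - 18.283*n^3 - 3.1133*n^2 + 5.217*n + 1.2321)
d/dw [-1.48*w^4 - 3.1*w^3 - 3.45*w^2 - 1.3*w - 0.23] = -5.92*w^3 - 9.3*w^2 - 6.9*w - 1.3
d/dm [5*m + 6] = 5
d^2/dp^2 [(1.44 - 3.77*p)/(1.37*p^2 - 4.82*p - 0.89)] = ((2.74*p - 4.82)*(3.77*p - 1.44)*(5.48*p - 9.64) + (30.9894*p - 40.2884)*(-1.37*p^2 + 4.82*p + 0.89))/(-1.37*p^2 + 4.82*p + 0.89)^3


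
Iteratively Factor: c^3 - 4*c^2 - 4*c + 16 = (c - 4)*(c^2 - 4) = (c - 4)*(c + 2)*(c - 2)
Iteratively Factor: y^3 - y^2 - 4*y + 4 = (y + 2)*(y^2 - 3*y + 2) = (y - 1)*(y + 2)*(y - 2)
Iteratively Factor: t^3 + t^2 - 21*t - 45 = (t - 5)*(t^2 + 6*t + 9) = (t - 5)*(t + 3)*(t + 3)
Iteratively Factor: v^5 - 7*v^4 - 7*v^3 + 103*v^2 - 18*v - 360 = (v + 3)*(v^4 - 10*v^3 + 23*v^2 + 34*v - 120) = (v - 4)*(v + 3)*(v^3 - 6*v^2 - v + 30) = (v - 4)*(v + 2)*(v + 3)*(v^2 - 8*v + 15) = (v - 4)*(v - 3)*(v + 2)*(v + 3)*(v - 5)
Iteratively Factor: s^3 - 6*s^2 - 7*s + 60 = (s + 3)*(s^2 - 9*s + 20) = (s - 4)*(s + 3)*(s - 5)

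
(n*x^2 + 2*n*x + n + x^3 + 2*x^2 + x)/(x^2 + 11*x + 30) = (n*x^2 + 2*n*x + n + x^3 + 2*x^2 + x)/(x^2 + 11*x + 30)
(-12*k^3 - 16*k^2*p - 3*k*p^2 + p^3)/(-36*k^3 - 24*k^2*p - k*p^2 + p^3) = (k + p)/(3*k + p)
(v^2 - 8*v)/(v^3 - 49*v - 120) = v/(v^2 + 8*v + 15)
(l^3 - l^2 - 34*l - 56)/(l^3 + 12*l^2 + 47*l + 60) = (l^2 - 5*l - 14)/(l^2 + 8*l + 15)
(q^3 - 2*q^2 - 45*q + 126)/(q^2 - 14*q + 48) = (q^2 + 4*q - 21)/(q - 8)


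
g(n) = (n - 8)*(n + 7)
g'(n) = 2*n - 1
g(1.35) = -55.53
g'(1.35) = 1.70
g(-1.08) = -53.75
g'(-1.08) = -3.16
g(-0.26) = -55.67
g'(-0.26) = -1.52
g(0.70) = -56.21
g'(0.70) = 0.40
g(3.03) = -49.85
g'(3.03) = 5.06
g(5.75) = -28.69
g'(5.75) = 10.50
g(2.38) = -52.72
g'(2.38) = 3.76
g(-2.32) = -48.30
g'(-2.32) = -5.64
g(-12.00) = 100.00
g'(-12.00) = -25.00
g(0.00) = -56.00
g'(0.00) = -1.00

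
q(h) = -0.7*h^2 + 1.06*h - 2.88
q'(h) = 1.06 - 1.4*h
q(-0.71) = -3.99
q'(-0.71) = 2.05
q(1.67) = -3.06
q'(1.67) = -1.28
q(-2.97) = -12.20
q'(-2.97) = 5.22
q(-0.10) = -2.99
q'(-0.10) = 1.20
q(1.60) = -2.98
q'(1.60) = -1.18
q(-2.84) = -11.54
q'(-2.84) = 5.04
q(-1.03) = -4.71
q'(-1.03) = 2.50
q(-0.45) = -3.50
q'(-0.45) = 1.69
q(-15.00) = -176.28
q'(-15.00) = 22.06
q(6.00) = -21.72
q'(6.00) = -7.34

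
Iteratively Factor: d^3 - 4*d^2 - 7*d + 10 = (d + 2)*(d^2 - 6*d + 5) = (d - 1)*(d + 2)*(d - 5)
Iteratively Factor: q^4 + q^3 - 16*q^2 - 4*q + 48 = (q + 2)*(q^3 - q^2 - 14*q + 24) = (q - 2)*(q + 2)*(q^2 + q - 12) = (q - 2)*(q + 2)*(q + 4)*(q - 3)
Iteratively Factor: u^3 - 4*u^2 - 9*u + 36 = (u + 3)*(u^2 - 7*u + 12) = (u - 4)*(u + 3)*(u - 3)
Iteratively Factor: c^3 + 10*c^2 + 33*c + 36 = (c + 4)*(c^2 + 6*c + 9) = (c + 3)*(c + 4)*(c + 3)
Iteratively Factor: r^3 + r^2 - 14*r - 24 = (r + 2)*(r^2 - r - 12) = (r - 4)*(r + 2)*(r + 3)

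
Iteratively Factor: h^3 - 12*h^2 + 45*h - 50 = (h - 5)*(h^2 - 7*h + 10) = (h - 5)*(h - 2)*(h - 5)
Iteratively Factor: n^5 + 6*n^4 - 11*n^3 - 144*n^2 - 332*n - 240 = (n + 3)*(n^4 + 3*n^3 - 20*n^2 - 84*n - 80) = (n + 3)*(n + 4)*(n^3 - n^2 - 16*n - 20) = (n + 2)*(n + 3)*(n + 4)*(n^2 - 3*n - 10) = (n + 2)^2*(n + 3)*(n + 4)*(n - 5)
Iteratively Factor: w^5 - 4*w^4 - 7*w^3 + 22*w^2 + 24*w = (w - 4)*(w^4 - 7*w^2 - 6*w) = (w - 4)*(w + 1)*(w^3 - w^2 - 6*w) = (w - 4)*(w - 3)*(w + 1)*(w^2 + 2*w) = (w - 4)*(w - 3)*(w + 1)*(w + 2)*(w)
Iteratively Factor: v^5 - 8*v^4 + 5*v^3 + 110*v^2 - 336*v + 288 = (v - 3)*(v^4 - 5*v^3 - 10*v^2 + 80*v - 96) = (v - 3)*(v - 2)*(v^3 - 3*v^2 - 16*v + 48) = (v - 3)*(v - 2)*(v + 4)*(v^2 - 7*v + 12) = (v - 4)*(v - 3)*(v - 2)*(v + 4)*(v - 3)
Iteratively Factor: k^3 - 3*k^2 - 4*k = (k + 1)*(k^2 - 4*k) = k*(k + 1)*(k - 4)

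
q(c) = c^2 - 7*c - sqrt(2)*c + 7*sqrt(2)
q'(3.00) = -2.41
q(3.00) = -6.34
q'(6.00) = 3.59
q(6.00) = -4.59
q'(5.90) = 3.39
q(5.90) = -4.93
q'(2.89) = -2.63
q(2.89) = -6.07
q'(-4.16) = -16.73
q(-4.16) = 62.21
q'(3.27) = -1.87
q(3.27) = -6.92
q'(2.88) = -2.65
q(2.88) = -6.04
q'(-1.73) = -11.87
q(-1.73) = 27.45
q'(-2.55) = -13.51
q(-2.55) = 37.86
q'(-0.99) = -10.39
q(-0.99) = 19.21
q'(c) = 2*c - 7 - sqrt(2)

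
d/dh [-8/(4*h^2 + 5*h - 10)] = 8*(8*h + 5)/(4*h^2 + 5*h - 10)^2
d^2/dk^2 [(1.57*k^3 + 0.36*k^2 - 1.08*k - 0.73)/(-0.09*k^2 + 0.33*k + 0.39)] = (1.11022302462516e-16*k^4 - 0.456048*k^3 - 1.252692*k^2 - 1.33542*k - 0.177264)/(0.000729*k^6 - 0.008019*k^5 + 0.019926*k^4 + 0.033561*k^3 - 0.086346*k^2 - 0.150579*k - 0.059319)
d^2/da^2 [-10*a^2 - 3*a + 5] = -20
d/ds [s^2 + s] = 2*s + 1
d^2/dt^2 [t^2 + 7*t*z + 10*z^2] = 2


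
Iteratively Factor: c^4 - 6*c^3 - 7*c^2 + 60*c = (c)*(c^3 - 6*c^2 - 7*c + 60) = c*(c - 4)*(c^2 - 2*c - 15) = c*(c - 5)*(c - 4)*(c + 3)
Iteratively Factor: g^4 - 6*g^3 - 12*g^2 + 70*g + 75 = (g - 5)*(g^3 - g^2 - 17*g - 15) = (g - 5)*(g + 3)*(g^2 - 4*g - 5) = (g - 5)*(g + 1)*(g + 3)*(g - 5)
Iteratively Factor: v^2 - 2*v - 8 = (v + 2)*(v - 4)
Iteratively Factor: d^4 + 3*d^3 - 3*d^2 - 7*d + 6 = (d - 1)*(d^3 + 4*d^2 + d - 6) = (d - 1)^2*(d^2 + 5*d + 6) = (d - 1)^2*(d + 3)*(d + 2)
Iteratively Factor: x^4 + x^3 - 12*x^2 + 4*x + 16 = (x - 2)*(x^3 + 3*x^2 - 6*x - 8) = (x - 2)^2*(x^2 + 5*x + 4) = (x - 2)^2*(x + 1)*(x + 4)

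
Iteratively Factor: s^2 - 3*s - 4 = (s + 1)*(s - 4)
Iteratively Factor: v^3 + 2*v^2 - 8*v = (v + 4)*(v^2 - 2*v) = (v - 2)*(v + 4)*(v)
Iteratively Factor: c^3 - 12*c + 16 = (c + 4)*(c^2 - 4*c + 4) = (c - 2)*(c + 4)*(c - 2)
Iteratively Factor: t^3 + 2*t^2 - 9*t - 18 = (t + 3)*(t^2 - t - 6) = (t + 2)*(t + 3)*(t - 3)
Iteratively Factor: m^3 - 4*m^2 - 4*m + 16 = (m + 2)*(m^2 - 6*m + 8) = (m - 4)*(m + 2)*(m - 2)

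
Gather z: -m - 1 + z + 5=-m + z + 4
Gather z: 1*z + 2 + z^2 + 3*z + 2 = z^2 + 4*z + 4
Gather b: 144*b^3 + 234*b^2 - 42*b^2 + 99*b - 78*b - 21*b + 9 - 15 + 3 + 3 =144*b^3 + 192*b^2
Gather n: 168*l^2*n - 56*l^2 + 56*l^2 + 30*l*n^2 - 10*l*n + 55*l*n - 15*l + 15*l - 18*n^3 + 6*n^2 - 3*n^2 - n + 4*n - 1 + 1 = -18*n^3 + n^2*(30*l + 3) + n*(168*l^2 + 45*l + 3)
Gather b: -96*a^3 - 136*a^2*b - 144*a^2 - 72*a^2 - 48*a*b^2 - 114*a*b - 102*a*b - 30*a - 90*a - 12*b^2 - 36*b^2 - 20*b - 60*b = -96*a^3 - 216*a^2 - 120*a + b^2*(-48*a - 48) + b*(-136*a^2 - 216*a - 80)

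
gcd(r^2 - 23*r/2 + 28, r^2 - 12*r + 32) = r - 8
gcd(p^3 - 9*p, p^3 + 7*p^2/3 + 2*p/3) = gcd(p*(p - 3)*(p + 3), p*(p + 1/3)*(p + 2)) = p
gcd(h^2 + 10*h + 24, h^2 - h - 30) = 1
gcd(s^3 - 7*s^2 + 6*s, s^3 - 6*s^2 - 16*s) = s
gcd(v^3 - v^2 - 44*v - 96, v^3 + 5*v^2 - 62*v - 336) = v - 8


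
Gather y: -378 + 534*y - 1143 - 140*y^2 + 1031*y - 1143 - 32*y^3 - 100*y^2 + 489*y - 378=-32*y^3 - 240*y^2 + 2054*y - 3042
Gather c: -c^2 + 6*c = -c^2 + 6*c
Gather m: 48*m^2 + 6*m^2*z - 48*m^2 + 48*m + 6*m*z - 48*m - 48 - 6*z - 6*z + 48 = 6*m^2*z + 6*m*z - 12*z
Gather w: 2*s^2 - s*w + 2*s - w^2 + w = 2*s^2 + 2*s - w^2 + w*(1 - s)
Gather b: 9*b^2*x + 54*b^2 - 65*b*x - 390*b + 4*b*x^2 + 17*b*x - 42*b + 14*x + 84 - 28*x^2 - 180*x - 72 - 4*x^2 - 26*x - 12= b^2*(9*x + 54) + b*(4*x^2 - 48*x - 432) - 32*x^2 - 192*x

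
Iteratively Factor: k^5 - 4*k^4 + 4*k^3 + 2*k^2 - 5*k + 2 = (k - 1)*(k^4 - 3*k^3 + k^2 + 3*k - 2) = (k - 2)*(k - 1)*(k^3 - k^2 - k + 1) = (k - 2)*(k - 1)*(k + 1)*(k^2 - 2*k + 1) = (k - 2)*(k - 1)^2*(k + 1)*(k - 1)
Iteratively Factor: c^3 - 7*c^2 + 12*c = (c - 4)*(c^2 - 3*c) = c*(c - 4)*(c - 3)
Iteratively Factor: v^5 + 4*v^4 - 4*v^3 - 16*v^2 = (v)*(v^4 + 4*v^3 - 4*v^2 - 16*v) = v*(v - 2)*(v^3 + 6*v^2 + 8*v) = v^2*(v - 2)*(v^2 + 6*v + 8) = v^2*(v - 2)*(v + 2)*(v + 4)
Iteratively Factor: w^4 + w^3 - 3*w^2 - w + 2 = (w - 1)*(w^3 + 2*w^2 - w - 2) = (w - 1)*(w + 1)*(w^2 + w - 2) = (w - 1)^2*(w + 1)*(w + 2)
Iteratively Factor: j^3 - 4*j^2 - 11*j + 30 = (j - 2)*(j^2 - 2*j - 15) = (j - 5)*(j - 2)*(j + 3)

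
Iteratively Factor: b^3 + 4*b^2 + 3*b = (b)*(b^2 + 4*b + 3) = b*(b + 3)*(b + 1)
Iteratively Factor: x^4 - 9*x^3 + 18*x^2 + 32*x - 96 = (x - 4)*(x^3 - 5*x^2 - 2*x + 24) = (x - 4)*(x - 3)*(x^2 - 2*x - 8) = (x - 4)*(x - 3)*(x + 2)*(x - 4)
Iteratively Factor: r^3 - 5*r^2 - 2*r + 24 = (r - 3)*(r^2 - 2*r - 8) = (r - 3)*(r + 2)*(r - 4)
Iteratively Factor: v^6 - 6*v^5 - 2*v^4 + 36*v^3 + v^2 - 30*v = (v)*(v^5 - 6*v^4 - 2*v^3 + 36*v^2 + v - 30) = v*(v + 1)*(v^4 - 7*v^3 + 5*v^2 + 31*v - 30) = v*(v - 1)*(v + 1)*(v^3 - 6*v^2 - v + 30) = v*(v - 1)*(v + 1)*(v + 2)*(v^2 - 8*v + 15) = v*(v - 5)*(v - 1)*(v + 1)*(v + 2)*(v - 3)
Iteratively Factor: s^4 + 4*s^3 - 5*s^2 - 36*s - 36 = (s - 3)*(s^3 + 7*s^2 + 16*s + 12) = (s - 3)*(s + 3)*(s^2 + 4*s + 4) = (s - 3)*(s + 2)*(s + 3)*(s + 2)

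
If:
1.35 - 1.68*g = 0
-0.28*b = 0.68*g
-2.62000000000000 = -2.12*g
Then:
No Solution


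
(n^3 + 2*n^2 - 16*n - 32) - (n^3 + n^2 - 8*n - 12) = n^2 - 8*n - 20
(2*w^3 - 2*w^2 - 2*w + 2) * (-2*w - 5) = -4*w^4 - 6*w^3 + 14*w^2 + 6*w - 10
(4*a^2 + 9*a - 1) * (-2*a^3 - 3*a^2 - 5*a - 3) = -8*a^5 - 30*a^4 - 45*a^3 - 54*a^2 - 22*a + 3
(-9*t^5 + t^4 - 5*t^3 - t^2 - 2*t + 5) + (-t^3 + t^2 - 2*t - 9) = -9*t^5 + t^4 - 6*t^3 - 4*t - 4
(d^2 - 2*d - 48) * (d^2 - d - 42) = d^4 - 3*d^3 - 88*d^2 + 132*d + 2016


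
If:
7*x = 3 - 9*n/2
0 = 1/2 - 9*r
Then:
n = 2/3 - 14*x/9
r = 1/18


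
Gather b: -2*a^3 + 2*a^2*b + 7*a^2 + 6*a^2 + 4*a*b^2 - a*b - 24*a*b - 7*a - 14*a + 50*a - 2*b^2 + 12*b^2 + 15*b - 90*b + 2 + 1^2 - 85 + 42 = -2*a^3 + 13*a^2 + 29*a + b^2*(4*a + 10) + b*(2*a^2 - 25*a - 75) - 40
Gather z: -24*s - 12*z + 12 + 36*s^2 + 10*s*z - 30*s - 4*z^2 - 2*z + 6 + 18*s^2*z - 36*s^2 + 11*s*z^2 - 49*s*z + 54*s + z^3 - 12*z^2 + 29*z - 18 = z^3 + z^2*(11*s - 16) + z*(18*s^2 - 39*s + 15)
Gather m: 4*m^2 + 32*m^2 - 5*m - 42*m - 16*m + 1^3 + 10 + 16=36*m^2 - 63*m + 27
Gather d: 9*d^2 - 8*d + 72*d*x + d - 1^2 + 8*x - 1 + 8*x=9*d^2 + d*(72*x - 7) + 16*x - 2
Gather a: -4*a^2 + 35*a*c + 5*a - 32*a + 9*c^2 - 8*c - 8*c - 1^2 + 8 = -4*a^2 + a*(35*c - 27) + 9*c^2 - 16*c + 7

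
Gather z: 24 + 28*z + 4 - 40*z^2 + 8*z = -40*z^2 + 36*z + 28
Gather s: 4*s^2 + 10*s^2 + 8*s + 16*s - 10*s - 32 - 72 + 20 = 14*s^2 + 14*s - 84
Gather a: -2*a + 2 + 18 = 20 - 2*a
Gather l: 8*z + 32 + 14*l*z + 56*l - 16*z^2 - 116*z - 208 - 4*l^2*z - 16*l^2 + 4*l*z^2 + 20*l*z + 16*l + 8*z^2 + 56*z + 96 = l^2*(-4*z - 16) + l*(4*z^2 + 34*z + 72) - 8*z^2 - 52*z - 80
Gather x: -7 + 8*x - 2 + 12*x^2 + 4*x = 12*x^2 + 12*x - 9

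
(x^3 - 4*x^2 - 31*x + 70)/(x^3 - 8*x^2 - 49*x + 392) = (x^2 + 3*x - 10)/(x^2 - x - 56)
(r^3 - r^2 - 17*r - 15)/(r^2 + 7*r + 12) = (r^2 - 4*r - 5)/(r + 4)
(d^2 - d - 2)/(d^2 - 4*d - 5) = (d - 2)/(d - 5)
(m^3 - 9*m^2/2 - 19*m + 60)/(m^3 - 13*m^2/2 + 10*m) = (m^2 - 2*m - 24)/(m*(m - 4))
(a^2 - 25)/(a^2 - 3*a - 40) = (a - 5)/(a - 8)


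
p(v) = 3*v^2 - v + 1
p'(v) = 6*v - 1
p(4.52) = 57.77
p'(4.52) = 26.12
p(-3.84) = 49.08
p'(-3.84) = -24.04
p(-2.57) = 23.38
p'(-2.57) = -16.42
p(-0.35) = 1.72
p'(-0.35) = -3.10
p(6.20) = 110.12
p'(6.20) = 36.20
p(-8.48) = 225.21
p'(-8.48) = -51.88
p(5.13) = 74.82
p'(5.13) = 29.78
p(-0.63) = 2.82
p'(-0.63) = -4.78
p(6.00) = 103.00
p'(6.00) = 35.00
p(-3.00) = 31.00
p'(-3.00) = -19.00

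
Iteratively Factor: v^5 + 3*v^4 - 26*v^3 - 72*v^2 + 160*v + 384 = (v + 4)*(v^4 - v^3 - 22*v^2 + 16*v + 96) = (v + 2)*(v + 4)*(v^3 - 3*v^2 - 16*v + 48) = (v + 2)*(v + 4)^2*(v^2 - 7*v + 12) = (v - 4)*(v + 2)*(v + 4)^2*(v - 3)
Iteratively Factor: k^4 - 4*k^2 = (k - 2)*(k^3 + 2*k^2) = (k - 2)*(k + 2)*(k^2) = k*(k - 2)*(k + 2)*(k)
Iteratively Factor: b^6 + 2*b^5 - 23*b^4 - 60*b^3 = (b)*(b^5 + 2*b^4 - 23*b^3 - 60*b^2) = b^2*(b^4 + 2*b^3 - 23*b^2 - 60*b) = b^2*(b - 5)*(b^3 + 7*b^2 + 12*b) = b^3*(b - 5)*(b^2 + 7*b + 12) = b^3*(b - 5)*(b + 4)*(b + 3)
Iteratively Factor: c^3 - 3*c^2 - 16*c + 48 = (c - 3)*(c^2 - 16) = (c - 4)*(c - 3)*(c + 4)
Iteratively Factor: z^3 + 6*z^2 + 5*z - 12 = (z + 4)*(z^2 + 2*z - 3) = (z + 3)*(z + 4)*(z - 1)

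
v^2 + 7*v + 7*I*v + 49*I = (v + 7)*(v + 7*I)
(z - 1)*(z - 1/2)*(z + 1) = z^3 - z^2/2 - z + 1/2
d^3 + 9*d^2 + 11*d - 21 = (d - 1)*(d + 3)*(d + 7)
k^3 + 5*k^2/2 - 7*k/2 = k*(k - 1)*(k + 7/2)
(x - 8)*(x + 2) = x^2 - 6*x - 16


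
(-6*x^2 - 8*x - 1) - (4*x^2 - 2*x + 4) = -10*x^2 - 6*x - 5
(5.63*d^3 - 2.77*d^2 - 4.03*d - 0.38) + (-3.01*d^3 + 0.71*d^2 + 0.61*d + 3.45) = 2.62*d^3 - 2.06*d^2 - 3.42*d + 3.07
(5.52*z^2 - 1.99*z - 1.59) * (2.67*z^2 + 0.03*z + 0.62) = 14.7384*z^4 - 5.1477*z^3 - 0.8826*z^2 - 1.2815*z - 0.9858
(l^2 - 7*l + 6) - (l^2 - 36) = 42 - 7*l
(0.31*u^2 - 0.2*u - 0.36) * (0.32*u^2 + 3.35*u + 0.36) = 0.0992*u^4 + 0.9745*u^3 - 0.6736*u^2 - 1.278*u - 0.1296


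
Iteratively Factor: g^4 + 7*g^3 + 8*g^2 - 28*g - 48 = (g + 3)*(g^3 + 4*g^2 - 4*g - 16) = (g + 3)*(g + 4)*(g^2 - 4) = (g + 2)*(g + 3)*(g + 4)*(g - 2)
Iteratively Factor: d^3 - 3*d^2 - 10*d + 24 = (d - 2)*(d^2 - d - 12) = (d - 4)*(d - 2)*(d + 3)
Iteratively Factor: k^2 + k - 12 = (k - 3)*(k + 4)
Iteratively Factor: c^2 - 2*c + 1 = (c - 1)*(c - 1)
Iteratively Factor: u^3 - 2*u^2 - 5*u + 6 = (u - 1)*(u^2 - u - 6) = (u - 3)*(u - 1)*(u + 2)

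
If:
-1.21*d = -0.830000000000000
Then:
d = 0.69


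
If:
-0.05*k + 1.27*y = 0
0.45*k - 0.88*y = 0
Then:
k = 0.00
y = 0.00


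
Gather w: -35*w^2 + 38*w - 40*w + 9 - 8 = -35*w^2 - 2*w + 1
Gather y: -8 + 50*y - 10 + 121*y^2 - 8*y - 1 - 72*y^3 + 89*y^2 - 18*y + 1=-72*y^3 + 210*y^2 + 24*y - 18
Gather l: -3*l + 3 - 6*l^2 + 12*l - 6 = -6*l^2 + 9*l - 3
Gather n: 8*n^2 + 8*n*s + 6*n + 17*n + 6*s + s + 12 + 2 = 8*n^2 + n*(8*s + 23) + 7*s + 14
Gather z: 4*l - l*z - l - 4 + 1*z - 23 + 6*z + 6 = 3*l + z*(7 - l) - 21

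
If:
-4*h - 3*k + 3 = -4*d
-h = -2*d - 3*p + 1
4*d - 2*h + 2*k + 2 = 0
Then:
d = 13/4 - 21*p/4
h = 11/2 - 15*p/2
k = 3*p - 2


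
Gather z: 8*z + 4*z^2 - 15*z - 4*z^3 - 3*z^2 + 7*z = -4*z^3 + z^2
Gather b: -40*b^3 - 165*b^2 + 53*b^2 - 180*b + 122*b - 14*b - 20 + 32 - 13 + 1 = -40*b^3 - 112*b^2 - 72*b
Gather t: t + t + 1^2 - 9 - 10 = 2*t - 18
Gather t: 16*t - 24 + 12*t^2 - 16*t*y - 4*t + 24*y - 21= 12*t^2 + t*(12 - 16*y) + 24*y - 45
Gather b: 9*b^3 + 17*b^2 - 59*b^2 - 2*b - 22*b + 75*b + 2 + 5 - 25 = 9*b^3 - 42*b^2 + 51*b - 18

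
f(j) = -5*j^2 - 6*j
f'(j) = -10*j - 6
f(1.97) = -31.22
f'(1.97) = -25.70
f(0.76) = -7.45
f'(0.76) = -13.60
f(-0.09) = 0.50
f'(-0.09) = -5.10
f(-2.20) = -11.00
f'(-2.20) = 16.00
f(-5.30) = -108.65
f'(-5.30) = 47.00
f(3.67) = -89.36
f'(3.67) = -42.70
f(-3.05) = -28.21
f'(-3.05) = 24.50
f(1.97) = -31.22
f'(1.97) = -25.70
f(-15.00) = -1035.00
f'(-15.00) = 144.00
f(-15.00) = -1035.00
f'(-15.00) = 144.00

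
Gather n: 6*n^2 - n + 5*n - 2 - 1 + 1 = 6*n^2 + 4*n - 2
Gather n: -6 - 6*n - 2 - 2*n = -8*n - 8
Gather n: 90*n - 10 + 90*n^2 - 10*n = 90*n^2 + 80*n - 10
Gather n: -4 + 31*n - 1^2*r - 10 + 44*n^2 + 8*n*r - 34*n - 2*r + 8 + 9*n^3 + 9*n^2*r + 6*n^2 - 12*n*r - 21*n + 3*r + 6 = 9*n^3 + n^2*(9*r + 50) + n*(-4*r - 24)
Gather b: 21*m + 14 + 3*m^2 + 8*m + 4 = 3*m^2 + 29*m + 18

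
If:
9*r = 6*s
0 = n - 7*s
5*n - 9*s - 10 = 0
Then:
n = 35/13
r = 10/39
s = 5/13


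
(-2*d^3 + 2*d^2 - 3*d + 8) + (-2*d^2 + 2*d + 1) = -2*d^3 - d + 9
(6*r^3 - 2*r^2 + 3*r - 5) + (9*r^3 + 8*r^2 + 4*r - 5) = 15*r^3 + 6*r^2 + 7*r - 10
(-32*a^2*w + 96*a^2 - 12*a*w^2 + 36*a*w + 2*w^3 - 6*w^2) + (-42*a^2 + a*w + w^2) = -32*a^2*w + 54*a^2 - 12*a*w^2 + 37*a*w + 2*w^3 - 5*w^2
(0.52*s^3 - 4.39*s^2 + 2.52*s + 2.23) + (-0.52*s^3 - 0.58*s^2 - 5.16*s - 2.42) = -4.97*s^2 - 2.64*s - 0.19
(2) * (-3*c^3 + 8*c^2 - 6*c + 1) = -6*c^3 + 16*c^2 - 12*c + 2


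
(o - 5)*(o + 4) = o^2 - o - 20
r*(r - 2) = r^2 - 2*r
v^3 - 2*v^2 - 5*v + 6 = (v - 3)*(v - 1)*(v + 2)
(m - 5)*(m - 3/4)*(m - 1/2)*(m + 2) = m^4 - 17*m^3/4 - 47*m^2/8 + 91*m/8 - 15/4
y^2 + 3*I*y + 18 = (y - 3*I)*(y + 6*I)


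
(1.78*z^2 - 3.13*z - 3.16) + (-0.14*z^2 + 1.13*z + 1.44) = 1.64*z^2 - 2.0*z - 1.72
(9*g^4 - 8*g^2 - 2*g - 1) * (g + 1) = 9*g^5 + 9*g^4 - 8*g^3 - 10*g^2 - 3*g - 1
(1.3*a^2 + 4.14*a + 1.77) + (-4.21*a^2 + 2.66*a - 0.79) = -2.91*a^2 + 6.8*a + 0.98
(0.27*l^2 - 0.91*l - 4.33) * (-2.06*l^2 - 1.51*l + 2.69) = -0.5562*l^4 + 1.4669*l^3 + 11.0202*l^2 + 4.0904*l - 11.6477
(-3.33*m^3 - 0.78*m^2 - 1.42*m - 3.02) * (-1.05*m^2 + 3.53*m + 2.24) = 3.4965*m^5 - 10.9359*m^4 - 8.7216*m^3 - 3.5888*m^2 - 13.8414*m - 6.7648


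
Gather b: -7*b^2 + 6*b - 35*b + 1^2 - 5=-7*b^2 - 29*b - 4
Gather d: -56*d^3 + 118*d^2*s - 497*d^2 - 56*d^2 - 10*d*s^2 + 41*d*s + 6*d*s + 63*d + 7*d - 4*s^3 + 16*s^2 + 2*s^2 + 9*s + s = -56*d^3 + d^2*(118*s - 553) + d*(-10*s^2 + 47*s + 70) - 4*s^3 + 18*s^2 + 10*s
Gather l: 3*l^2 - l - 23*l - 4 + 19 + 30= 3*l^2 - 24*l + 45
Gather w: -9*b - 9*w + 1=-9*b - 9*w + 1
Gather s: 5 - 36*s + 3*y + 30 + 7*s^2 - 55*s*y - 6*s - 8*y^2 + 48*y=7*s^2 + s*(-55*y - 42) - 8*y^2 + 51*y + 35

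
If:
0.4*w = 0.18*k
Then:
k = 2.22222222222222*w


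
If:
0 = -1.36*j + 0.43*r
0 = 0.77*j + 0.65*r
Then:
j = 0.00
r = 0.00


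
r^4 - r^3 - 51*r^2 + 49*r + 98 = (r - 7)*(r - 2)*(r + 1)*(r + 7)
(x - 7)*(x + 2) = x^2 - 5*x - 14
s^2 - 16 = (s - 4)*(s + 4)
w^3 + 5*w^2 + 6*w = w*(w + 2)*(w + 3)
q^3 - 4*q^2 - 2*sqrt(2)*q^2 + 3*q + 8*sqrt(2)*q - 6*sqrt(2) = (q - 3)*(q - 1)*(q - 2*sqrt(2))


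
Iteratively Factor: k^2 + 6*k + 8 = (k + 2)*(k + 4)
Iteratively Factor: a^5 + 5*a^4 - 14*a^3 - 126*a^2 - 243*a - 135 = (a + 3)*(a^4 + 2*a^3 - 20*a^2 - 66*a - 45) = (a - 5)*(a + 3)*(a^3 + 7*a^2 + 15*a + 9) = (a - 5)*(a + 1)*(a + 3)*(a^2 + 6*a + 9) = (a - 5)*(a + 1)*(a + 3)^2*(a + 3)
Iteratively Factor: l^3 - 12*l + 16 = (l + 4)*(l^2 - 4*l + 4) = (l - 2)*(l + 4)*(l - 2)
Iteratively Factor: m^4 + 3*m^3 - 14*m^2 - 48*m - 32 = (m - 4)*(m^3 + 7*m^2 + 14*m + 8) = (m - 4)*(m + 2)*(m^2 + 5*m + 4) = (m - 4)*(m + 2)*(m + 4)*(m + 1)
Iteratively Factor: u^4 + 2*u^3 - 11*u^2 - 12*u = (u + 4)*(u^3 - 2*u^2 - 3*u) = (u - 3)*(u + 4)*(u^2 + u) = (u - 3)*(u + 1)*(u + 4)*(u)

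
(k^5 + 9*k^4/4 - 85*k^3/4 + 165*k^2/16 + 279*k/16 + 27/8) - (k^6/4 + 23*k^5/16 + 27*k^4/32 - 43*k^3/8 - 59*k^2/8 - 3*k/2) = -k^6/4 - 7*k^5/16 + 45*k^4/32 - 127*k^3/8 + 283*k^2/16 + 303*k/16 + 27/8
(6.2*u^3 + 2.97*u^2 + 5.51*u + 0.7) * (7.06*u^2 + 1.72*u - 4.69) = 43.772*u^5 + 31.6322*u^4 + 14.931*u^3 + 0.489899999999998*u^2 - 24.6379*u - 3.283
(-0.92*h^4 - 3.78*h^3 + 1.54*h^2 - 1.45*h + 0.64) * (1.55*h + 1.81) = -1.426*h^5 - 7.5242*h^4 - 4.4548*h^3 + 0.5399*h^2 - 1.6325*h + 1.1584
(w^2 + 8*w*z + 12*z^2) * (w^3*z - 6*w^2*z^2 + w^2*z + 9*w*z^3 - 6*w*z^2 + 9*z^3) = w^5*z + 2*w^4*z^2 + w^4*z - 27*w^3*z^3 + 2*w^3*z^2 - 27*w^2*z^3 + 108*w*z^5 + 108*z^5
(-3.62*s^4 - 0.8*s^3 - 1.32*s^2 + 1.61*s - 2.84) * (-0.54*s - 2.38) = 1.9548*s^5 + 9.0476*s^4 + 2.6168*s^3 + 2.2722*s^2 - 2.2982*s + 6.7592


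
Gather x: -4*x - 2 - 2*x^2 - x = -2*x^2 - 5*x - 2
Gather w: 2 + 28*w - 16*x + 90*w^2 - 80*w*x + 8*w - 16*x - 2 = 90*w^2 + w*(36 - 80*x) - 32*x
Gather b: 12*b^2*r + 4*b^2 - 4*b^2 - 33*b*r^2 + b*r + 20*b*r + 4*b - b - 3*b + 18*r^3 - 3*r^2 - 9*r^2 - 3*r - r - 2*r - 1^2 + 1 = 12*b^2*r + b*(-33*r^2 + 21*r) + 18*r^3 - 12*r^2 - 6*r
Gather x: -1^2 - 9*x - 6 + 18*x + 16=9*x + 9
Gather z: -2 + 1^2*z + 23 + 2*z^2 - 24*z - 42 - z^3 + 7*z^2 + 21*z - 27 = -z^3 + 9*z^2 - 2*z - 48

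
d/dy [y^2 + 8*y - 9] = 2*y + 8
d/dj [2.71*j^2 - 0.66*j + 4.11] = 5.42*j - 0.66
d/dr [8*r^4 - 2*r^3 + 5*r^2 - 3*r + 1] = 32*r^3 - 6*r^2 + 10*r - 3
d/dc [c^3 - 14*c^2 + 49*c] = 3*c^2 - 28*c + 49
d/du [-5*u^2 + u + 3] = 1 - 10*u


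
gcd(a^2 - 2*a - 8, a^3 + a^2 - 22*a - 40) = a + 2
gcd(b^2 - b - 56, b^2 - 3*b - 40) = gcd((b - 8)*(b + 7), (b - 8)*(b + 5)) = b - 8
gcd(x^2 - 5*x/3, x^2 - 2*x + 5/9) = x - 5/3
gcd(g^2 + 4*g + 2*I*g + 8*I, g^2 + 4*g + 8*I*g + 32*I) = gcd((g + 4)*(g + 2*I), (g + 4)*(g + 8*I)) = g + 4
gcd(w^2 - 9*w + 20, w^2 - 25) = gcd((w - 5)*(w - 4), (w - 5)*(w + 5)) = w - 5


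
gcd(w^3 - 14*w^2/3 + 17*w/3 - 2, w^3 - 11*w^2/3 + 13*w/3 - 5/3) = w - 1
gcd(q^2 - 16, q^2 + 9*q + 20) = q + 4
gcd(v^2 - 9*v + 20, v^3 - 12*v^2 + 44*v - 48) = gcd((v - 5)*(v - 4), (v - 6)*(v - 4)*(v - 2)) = v - 4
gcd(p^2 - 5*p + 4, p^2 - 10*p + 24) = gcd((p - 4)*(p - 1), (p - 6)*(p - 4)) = p - 4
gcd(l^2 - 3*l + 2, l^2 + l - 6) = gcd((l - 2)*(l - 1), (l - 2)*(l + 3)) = l - 2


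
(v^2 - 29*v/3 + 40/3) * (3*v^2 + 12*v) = 3*v^4 - 17*v^3 - 76*v^2 + 160*v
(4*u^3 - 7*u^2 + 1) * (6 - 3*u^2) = -12*u^5 + 21*u^4 + 24*u^3 - 45*u^2 + 6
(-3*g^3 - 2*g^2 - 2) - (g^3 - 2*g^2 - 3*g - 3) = -4*g^3 + 3*g + 1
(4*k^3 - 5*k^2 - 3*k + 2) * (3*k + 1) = 12*k^4 - 11*k^3 - 14*k^2 + 3*k + 2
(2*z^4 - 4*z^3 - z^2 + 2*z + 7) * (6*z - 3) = 12*z^5 - 30*z^4 + 6*z^3 + 15*z^2 + 36*z - 21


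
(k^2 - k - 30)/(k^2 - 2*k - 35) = (k - 6)/(k - 7)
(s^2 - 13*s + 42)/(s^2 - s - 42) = (s - 6)/(s + 6)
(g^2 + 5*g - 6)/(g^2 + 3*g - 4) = (g + 6)/(g + 4)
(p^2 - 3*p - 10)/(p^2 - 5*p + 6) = (p^2 - 3*p - 10)/(p^2 - 5*p + 6)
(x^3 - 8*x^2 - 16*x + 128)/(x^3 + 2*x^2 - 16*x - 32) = (x - 8)/(x + 2)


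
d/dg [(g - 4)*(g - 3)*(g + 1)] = 3*g^2 - 12*g + 5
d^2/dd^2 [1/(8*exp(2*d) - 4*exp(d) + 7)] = 4*((1 - 8*exp(d))*(8*exp(2*d) - 4*exp(d) + 7) + 8*(4*exp(d) - 1)^2*exp(d))*exp(d)/(8*exp(2*d) - 4*exp(d) + 7)^3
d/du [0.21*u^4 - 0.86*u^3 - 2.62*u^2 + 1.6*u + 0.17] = 0.84*u^3 - 2.58*u^2 - 5.24*u + 1.6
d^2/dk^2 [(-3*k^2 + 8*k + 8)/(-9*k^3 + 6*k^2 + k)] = 2*(243*k^6 - 1944*k^5 - 2511*k^4 + 3078*k^3 - 648*k^2 - 144*k - 8)/(k^3*(729*k^6 - 1458*k^5 + 729*k^4 + 108*k^3 - 81*k^2 - 18*k - 1))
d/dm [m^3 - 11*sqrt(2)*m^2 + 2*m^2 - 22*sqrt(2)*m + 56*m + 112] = 3*m^2 - 22*sqrt(2)*m + 4*m - 22*sqrt(2) + 56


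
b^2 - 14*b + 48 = (b - 8)*(b - 6)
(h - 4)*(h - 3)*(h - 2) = h^3 - 9*h^2 + 26*h - 24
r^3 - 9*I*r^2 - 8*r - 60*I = (r - 6*I)*(r - 5*I)*(r + 2*I)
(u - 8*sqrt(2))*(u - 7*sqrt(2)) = u^2 - 15*sqrt(2)*u + 112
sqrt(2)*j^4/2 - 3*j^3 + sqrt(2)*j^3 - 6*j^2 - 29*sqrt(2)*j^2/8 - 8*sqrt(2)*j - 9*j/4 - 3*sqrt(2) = (j + 1/2)*(j + 3/2)*(j - 4*sqrt(2))*(sqrt(2)*j/2 + 1)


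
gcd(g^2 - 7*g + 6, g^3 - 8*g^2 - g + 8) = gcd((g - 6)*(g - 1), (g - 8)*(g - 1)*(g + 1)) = g - 1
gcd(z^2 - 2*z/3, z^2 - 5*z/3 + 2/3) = z - 2/3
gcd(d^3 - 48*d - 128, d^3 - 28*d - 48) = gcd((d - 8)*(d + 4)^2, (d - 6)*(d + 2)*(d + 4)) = d + 4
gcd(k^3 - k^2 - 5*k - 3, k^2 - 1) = k + 1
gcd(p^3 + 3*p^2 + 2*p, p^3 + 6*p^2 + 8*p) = p^2 + 2*p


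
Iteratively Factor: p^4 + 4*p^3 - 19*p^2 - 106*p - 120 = (p + 4)*(p^3 - 19*p - 30) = (p - 5)*(p + 4)*(p^2 + 5*p + 6) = (p - 5)*(p + 3)*(p + 4)*(p + 2)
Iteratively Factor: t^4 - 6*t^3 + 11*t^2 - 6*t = (t - 3)*(t^3 - 3*t^2 + 2*t) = (t - 3)*(t - 2)*(t^2 - t) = (t - 3)*(t - 2)*(t - 1)*(t)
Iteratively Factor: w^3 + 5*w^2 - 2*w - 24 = (w - 2)*(w^2 + 7*w + 12) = (w - 2)*(w + 3)*(w + 4)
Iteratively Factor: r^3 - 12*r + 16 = (r - 2)*(r^2 + 2*r - 8) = (r - 2)*(r + 4)*(r - 2)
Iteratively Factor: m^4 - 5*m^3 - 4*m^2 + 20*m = (m + 2)*(m^3 - 7*m^2 + 10*m) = (m - 2)*(m + 2)*(m^2 - 5*m) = (m - 5)*(m - 2)*(m + 2)*(m)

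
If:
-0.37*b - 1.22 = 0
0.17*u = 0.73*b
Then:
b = -3.30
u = -14.16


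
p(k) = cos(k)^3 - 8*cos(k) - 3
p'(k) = -3*sin(k)*cos(k)^2 + 8*sin(k)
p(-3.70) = 3.17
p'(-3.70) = 3.10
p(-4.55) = -1.71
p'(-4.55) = 7.82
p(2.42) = 2.58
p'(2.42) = 4.17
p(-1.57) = -3.01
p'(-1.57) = -8.00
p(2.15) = 1.21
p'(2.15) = 5.94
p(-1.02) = -7.04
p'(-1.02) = -6.12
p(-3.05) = 3.98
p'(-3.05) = -0.46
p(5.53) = -8.45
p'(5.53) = -4.38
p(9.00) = 3.53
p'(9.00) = 2.27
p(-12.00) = -9.15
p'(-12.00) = 3.15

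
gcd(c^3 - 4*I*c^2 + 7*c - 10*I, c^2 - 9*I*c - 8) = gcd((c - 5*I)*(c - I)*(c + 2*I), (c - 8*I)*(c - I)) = c - I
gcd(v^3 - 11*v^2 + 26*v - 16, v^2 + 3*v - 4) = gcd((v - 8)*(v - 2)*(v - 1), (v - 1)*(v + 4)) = v - 1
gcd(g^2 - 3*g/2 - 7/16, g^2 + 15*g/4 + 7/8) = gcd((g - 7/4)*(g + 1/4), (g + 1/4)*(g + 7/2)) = g + 1/4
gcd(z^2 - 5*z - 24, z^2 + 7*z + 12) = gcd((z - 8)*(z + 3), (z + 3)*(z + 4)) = z + 3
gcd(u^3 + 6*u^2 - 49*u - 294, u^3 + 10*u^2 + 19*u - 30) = u + 6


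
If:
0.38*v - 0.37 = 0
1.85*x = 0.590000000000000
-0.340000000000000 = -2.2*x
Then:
No Solution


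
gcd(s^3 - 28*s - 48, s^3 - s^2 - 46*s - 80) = s + 2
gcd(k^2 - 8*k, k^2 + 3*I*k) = k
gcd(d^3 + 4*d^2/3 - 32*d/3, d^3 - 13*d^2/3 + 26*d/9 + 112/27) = d - 8/3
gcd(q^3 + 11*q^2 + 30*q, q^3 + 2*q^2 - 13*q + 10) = q + 5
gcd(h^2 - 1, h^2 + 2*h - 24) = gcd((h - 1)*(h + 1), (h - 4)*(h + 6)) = 1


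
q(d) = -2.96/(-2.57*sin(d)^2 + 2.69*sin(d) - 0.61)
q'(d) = -2.96*(5.14*sin(d)*cos(d) - 2.69*cos(d))/(-2.57*sin(d)^2 + 2.69*sin(d) - 0.61)^2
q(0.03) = 5.57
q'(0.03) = 26.55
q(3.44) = 1.82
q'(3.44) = -4.51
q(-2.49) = 0.93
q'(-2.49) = -1.35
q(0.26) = 33.52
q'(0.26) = 502.05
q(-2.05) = 0.59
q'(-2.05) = -0.39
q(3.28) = 2.87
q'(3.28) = -9.39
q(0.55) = -31.52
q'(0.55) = 0.97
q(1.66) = 6.16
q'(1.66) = 2.78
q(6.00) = 1.89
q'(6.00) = 4.80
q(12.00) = 1.06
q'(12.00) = 1.74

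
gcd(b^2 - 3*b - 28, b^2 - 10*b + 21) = b - 7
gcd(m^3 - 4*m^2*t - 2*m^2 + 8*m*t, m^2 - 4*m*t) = -m^2 + 4*m*t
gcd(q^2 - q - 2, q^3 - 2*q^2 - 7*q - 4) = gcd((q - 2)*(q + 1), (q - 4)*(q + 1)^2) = q + 1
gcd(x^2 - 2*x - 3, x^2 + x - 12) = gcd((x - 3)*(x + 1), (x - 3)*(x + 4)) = x - 3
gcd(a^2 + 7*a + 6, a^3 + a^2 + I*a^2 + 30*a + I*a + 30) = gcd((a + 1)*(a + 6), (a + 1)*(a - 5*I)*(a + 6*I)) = a + 1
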